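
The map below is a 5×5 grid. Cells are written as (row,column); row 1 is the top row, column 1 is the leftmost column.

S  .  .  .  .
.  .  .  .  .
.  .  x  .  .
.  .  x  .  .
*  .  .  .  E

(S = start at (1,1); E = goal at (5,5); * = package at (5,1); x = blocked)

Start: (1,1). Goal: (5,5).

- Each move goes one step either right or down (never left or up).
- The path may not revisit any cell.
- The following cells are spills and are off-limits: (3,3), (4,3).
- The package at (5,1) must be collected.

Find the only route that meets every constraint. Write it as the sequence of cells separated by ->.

(1,1) -> (2,1) -> (3,1) -> (4,1) -> (5,1) -> (5,2) -> (5,3) -> (5,4) -> (5,5)

Moves only go right or down, so the column and row indices never decrease.
Route from (1,1): 4× down (reaching (5,1)), 4× right (reaching (5,5)) — 8 moves in all.
Check: all required cells visited.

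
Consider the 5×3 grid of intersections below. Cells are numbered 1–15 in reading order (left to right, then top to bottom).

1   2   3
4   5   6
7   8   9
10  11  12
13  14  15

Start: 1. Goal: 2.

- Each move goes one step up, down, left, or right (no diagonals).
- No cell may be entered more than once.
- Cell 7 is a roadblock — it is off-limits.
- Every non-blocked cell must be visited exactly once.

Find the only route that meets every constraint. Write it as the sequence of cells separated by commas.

Need to visit all 14 open cells exactly once, starting at 1 and ending at 2.
Route from 1: down to 4, right to 5, 2× down (reaching 11), left to 10, down to 13, 2× right (reaching 15), 4× up (reaching 3), left to 2 — 13 moves in all.
Check: all 14 open cells covered.

1, 4, 5, 8, 11, 10, 13, 14, 15, 12, 9, 6, 3, 2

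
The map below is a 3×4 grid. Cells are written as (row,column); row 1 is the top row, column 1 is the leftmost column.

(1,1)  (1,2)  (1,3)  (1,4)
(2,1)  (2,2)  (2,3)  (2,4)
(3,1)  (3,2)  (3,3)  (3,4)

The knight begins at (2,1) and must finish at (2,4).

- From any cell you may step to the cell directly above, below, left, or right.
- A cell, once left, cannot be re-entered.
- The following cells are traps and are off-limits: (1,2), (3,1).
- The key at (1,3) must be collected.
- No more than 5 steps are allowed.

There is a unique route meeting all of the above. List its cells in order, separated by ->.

(2,1) -> (2,2) -> (2,3) -> (1,3) -> (1,4) -> (2,4)

The 5-move cap with required stops at (1,3) leaves no slack for detours.
Route from (2,1): 2× right (reaching (2,3)), up to (1,3), right to (1,4), down to (2,4) — 5 moves in all.
Check: all required cells visited; 5 ≤ 5 moves.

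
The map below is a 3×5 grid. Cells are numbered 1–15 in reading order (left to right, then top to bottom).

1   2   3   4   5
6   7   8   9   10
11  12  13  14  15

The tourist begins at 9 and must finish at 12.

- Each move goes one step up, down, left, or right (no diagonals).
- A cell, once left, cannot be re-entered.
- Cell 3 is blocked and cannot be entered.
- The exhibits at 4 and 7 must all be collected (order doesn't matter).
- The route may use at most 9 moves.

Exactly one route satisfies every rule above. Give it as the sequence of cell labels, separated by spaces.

9 4 5 10 15 14 13 8 7 12

The budget equals the shortest possible length, so every move has to be on a shortest route through the required cells.
Route from 9: up to 4, right to 5, 2× down (reaching 15), 2× left (reaching 13), up to 8, left to 7, down to 12 — 9 moves in all.
Check: all required cells visited; 9 ≤ 9 moves.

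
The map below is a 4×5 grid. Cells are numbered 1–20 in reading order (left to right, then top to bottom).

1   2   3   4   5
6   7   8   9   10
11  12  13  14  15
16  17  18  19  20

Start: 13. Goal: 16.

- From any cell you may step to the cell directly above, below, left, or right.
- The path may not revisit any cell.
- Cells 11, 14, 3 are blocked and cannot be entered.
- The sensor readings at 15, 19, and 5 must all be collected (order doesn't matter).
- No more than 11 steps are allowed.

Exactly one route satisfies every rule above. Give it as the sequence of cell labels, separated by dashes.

13 - 8 - 9 - 4 - 5 - 10 - 15 - 20 - 19 - 18 - 17 - 16

The budget equals the shortest possible length, so every move has to be on a shortest route through the required cells.
Route from 13: up 1 to 8, right 1 to 9, up 1 to 4, right 1 to 5, down 3 to 20, left 4 to 16 — 11 moves in all.
Check: all required cells visited; 11 ≤ 11 moves.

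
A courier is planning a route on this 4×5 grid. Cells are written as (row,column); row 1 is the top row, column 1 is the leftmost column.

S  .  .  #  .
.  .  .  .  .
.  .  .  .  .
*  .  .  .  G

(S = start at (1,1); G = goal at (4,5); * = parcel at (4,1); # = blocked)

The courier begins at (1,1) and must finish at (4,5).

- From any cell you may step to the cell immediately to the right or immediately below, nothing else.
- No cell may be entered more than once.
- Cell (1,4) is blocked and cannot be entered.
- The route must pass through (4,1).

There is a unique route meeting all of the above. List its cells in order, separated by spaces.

Moves only go right or down, so the column and row indices never decrease.
Route from (1,1): 3× down (reaching (4,1)), 4× right (reaching (4,5)) — 7 moves in all.
Check: all required cells visited.

(1,1) (2,1) (3,1) (4,1) (4,2) (4,3) (4,4) (4,5)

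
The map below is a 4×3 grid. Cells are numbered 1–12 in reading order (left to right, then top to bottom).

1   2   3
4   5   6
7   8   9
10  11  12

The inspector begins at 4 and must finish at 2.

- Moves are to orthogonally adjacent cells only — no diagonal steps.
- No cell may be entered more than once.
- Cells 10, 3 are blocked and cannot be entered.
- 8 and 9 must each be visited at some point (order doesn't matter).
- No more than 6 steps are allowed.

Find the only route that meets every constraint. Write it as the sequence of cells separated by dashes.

4 - 7 - 8 - 9 - 6 - 5 - 2

The 6-move cap with required stops at 8, 9 leaves no slack for detours.
Route from 4: down 1 to 7, right 2 to 9, up 1 to 6, left 1 to 5, up 1 to 2 — 6 moves in all.
Check: all required cells visited; 6 ≤ 6 moves.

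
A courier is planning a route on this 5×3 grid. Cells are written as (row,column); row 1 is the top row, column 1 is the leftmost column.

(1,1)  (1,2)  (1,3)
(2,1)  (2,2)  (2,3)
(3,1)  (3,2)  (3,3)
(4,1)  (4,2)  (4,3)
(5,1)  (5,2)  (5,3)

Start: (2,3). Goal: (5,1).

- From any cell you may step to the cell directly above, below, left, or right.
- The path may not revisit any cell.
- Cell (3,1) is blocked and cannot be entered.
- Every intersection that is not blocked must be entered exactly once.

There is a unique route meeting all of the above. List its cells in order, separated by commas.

Need to visit all 14 open cells exactly once, starting at (2,3) and ending at (5,1).
Cell (2,1) has only two open neighbours ((1,1) and (2,2)), so the path must pass straight through it: one of those is the cell it's entered from and the other is where it exits.
Route from (2,3): up to (1,3), 2× left (reaching (1,1)), down to (2,1), right to (2,2), down to (3,2), right to (3,3), 2× down (reaching (5,3)), left to (5,2), up to (4,2), left to (4,1), down to (5,1) — 13 moves in all.
Check: all 14 open cells covered.

(2,3), (1,3), (1,2), (1,1), (2,1), (2,2), (3,2), (3,3), (4,3), (5,3), (5,2), (4,2), (4,1), (5,1)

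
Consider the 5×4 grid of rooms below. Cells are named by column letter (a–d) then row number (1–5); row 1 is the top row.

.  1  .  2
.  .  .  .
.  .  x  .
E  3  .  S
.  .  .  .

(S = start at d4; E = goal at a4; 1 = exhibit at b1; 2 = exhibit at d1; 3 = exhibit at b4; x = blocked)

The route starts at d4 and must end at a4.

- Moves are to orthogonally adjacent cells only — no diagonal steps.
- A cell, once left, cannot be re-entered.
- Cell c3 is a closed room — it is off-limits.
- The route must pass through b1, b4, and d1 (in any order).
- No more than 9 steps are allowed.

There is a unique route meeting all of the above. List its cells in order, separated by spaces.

d4 d3 d2 d1 c1 b1 b2 b3 b4 a4

The budget equals the shortest possible length, so every move has to be on a shortest route through the required cells.
Route from d4: 3× up (reaching d1), 2× left (reaching b1), 3× down (reaching b4), left to a4 — 9 moves in all.
Check: all required cells visited; 9 ≤ 9 moves.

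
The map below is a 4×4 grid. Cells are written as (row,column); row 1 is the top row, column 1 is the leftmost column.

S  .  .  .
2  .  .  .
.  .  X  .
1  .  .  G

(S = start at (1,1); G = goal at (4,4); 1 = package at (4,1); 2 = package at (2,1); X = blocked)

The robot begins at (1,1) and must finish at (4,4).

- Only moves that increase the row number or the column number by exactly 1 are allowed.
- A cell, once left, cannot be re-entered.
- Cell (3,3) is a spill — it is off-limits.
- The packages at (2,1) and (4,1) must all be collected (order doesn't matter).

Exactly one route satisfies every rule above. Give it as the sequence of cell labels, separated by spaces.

(1,1) (2,1) (3,1) (4,1) (4,2) (4,3) (4,4)

Moves only go right or down, so the column and row indices never decrease.
Route from (1,1): 3× down (reaching (4,1)), 3× right (reaching (4,4)) — 6 moves in all.
Check: all required cells visited.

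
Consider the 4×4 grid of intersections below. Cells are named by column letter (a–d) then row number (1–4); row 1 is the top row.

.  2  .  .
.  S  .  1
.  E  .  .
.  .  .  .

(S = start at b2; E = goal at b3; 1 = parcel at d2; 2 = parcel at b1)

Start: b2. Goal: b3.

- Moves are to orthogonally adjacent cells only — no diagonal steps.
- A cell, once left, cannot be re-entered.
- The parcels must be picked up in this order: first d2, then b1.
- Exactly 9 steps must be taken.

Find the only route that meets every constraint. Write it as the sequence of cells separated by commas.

The waypoints must appear in the order d2, b1, with no cell reused.
Route from b2: 2× right (reaching d2), up to d1, 3× left (reaching a1), 2× down (reaching a3), right to b3 — 9 moves in all.
Check: order respected (1 at step 2, 2 at step 5); 9 moves as required.

b2, c2, d2, d1, c1, b1, a1, a2, a3, b3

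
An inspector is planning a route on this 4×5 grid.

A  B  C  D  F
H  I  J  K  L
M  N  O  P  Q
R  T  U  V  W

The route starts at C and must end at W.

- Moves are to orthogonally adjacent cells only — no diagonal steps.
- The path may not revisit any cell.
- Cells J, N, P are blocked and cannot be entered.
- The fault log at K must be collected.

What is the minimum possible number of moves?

5

Any route passes through K somewhere between C and W. Summing Manhattan distances along the two legs (C → K → W) gives a lower bound of 2 + 3 = 5 moves.
A route of 5 moves achieves this: C → D → K → L → Q → W.
Since 5 matches the lower bound, it is optimal.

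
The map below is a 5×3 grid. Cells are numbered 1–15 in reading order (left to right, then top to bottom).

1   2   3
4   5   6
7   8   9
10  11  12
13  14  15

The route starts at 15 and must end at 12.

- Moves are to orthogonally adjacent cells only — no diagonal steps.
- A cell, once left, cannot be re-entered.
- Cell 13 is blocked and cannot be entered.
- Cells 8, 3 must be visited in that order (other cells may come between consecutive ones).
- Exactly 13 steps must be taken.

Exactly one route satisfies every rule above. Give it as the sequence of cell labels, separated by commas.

The waypoints must appear in the order 8, 3, with no cell reused.
Route from 15: left 1 to 14, up 1 to 11, left 1 to 10, up 1 to 7, right 1 to 8, up 1 to 5, left 1 to 4, up 1 to 1, right 2 to 3, down 3 to 12 — 13 moves in all.
Check: order respected (8 at step 5, 3 at step 10); 13 moves as required.

15, 14, 11, 10, 7, 8, 5, 4, 1, 2, 3, 6, 9, 12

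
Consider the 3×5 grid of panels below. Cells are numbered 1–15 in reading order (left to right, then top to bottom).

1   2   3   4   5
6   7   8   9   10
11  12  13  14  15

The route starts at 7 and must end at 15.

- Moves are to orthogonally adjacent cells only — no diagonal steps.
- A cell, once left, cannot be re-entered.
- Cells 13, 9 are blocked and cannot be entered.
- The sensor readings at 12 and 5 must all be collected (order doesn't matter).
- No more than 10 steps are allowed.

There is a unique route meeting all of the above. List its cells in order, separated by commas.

The budget equals the shortest possible length, so every move has to be on a shortest route through the required cells.
Route from 7: down 1 to 12, left 1 to 11, up 2 to 1, right 4 to 5, down 2 to 15 — 10 moves in all.
Check: all required cells visited; 10 ≤ 10 moves.

7, 12, 11, 6, 1, 2, 3, 4, 5, 10, 15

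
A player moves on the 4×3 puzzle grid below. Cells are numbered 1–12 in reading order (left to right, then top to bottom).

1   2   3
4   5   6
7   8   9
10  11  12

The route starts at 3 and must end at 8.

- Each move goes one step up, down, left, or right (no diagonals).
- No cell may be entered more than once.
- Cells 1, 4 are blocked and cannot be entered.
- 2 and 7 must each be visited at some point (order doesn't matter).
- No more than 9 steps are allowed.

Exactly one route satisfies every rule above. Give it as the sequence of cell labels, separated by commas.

3, 2, 5, 6, 9, 12, 11, 10, 7, 8

Any route must reach 2 and 7 and still end at 8 within 9 moves, so the order of the required stops is forced.
Route from 3: left to 2, down to 5, right to 6, 2× down (reaching 12), 2× left (reaching 10), up to 7, right to 8 — 9 moves in all.
Check: all required cells visited; 9 ≤ 9 moves.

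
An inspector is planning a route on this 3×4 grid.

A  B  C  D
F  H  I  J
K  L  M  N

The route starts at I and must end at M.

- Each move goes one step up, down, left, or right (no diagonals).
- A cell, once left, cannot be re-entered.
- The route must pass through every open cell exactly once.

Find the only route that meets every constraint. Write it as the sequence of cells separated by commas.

I, H, L, K, F, A, B, C, D, J, N, M

Need to visit all 12 open cells exactly once, starting at I and ending at M.
Cell D has only two open neighbours (J and C), so the path must pass straight through it: one of those is the cell it's entered from and the other is where it exits.
Route from I: left 1 to H, down 1 to L, left 1 to K, up 2 to A, right 3 to D, down 2 to N, left 1 to M — 11 moves in all.
Check: all 12 open cells covered.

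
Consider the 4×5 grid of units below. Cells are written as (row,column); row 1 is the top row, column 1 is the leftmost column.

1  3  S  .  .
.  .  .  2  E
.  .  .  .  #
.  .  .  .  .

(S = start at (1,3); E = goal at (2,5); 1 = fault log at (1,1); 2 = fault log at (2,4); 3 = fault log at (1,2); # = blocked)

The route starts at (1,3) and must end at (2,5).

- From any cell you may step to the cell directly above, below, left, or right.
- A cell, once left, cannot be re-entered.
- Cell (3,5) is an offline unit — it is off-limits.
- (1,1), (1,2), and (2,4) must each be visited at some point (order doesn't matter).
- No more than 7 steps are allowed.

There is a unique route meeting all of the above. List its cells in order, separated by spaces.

(1,3) (1,2) (1,1) (2,1) (2,2) (2,3) (2,4) (2,5)

The 7-move cap with required stops at (1,1), (1,2), (2,4) leaves no slack for detours.
Route from (1,3): left 2 to (1,1), down 1 to (2,1), right 4 to (2,5) — 7 moves in all.
Check: all required cells visited; 7 ≤ 7 moves.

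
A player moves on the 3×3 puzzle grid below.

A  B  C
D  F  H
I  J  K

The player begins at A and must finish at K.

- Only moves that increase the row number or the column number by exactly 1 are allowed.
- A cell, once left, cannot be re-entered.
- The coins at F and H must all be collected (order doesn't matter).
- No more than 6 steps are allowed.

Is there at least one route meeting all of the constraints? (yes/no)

yes

One route that works: A → D → F → H → K.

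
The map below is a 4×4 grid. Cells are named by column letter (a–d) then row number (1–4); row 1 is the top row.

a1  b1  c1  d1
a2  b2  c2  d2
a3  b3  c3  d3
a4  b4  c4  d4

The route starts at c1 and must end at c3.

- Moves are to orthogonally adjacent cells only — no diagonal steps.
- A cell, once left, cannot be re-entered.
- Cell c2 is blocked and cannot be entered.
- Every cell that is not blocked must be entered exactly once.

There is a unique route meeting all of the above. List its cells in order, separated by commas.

c1, d1, d2, d3, d4, c4, b4, a4, a3, a2, a1, b1, b2, b3, c3

Need to visit all 15 open cells exactly once, starting at c1 and ending at c3.
Cell d2 has only two open neighbours (d1 and d3), so the path must pass straight through it: one of those is the cell it's entered from and the other is where it exits.
Route from c1: right 1 to d1, down 3 to d4, left 3 to a4, up 3 to a1, right 1 to b1, down 2 to b3, right 1 to c3 — 14 moves in all.
Check: all 15 open cells covered.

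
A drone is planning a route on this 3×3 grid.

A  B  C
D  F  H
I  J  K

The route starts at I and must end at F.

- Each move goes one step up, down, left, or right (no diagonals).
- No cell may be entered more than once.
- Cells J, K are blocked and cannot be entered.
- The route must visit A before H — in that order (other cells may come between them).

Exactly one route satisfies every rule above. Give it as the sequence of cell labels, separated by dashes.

I - D - A - B - C - H - F

The waypoints must appear in the order A, H, with no cell reused.
Route from I: up 2 to A, right 2 to C, down 1 to H, left 1 to F — 6 moves in all.
Check: order respected (A at step 2, H at step 5).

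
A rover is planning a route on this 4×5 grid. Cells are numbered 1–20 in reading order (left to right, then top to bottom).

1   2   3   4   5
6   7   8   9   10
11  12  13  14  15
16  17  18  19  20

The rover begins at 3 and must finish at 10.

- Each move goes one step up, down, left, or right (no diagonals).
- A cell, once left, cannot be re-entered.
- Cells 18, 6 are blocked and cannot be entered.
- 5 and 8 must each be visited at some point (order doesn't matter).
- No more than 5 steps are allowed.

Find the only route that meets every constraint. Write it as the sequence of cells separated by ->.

The budget equals the shortest possible length, so every move has to be on a shortest route through the required cells.
Route from 3: down 1 to 8, right 1 to 9, up 1 to 4, right 1 to 5, down 1 to 10 — 5 moves in all.
Check: all required cells visited; 5 ≤ 5 moves.

3 -> 8 -> 9 -> 4 -> 5 -> 10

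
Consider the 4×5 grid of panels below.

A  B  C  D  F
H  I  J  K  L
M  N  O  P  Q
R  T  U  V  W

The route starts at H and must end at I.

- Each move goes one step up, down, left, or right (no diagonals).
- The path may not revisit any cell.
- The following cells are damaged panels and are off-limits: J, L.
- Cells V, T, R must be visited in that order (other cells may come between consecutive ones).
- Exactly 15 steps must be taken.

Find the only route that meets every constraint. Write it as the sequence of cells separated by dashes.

H - A - B - C - D - K - P - Q - W - V - U - T - R - M - N - I

The waypoints must appear in the order V, T, R, with no cell reused.
Route from H: up 1 to A, right 3 to D, down 2 to P, right 1 to Q, down 1 to W, left 4 to R, up 1 to M, right 1 to N, up 1 to I — 15 moves in all.
Check: order respected (V at step 9, T at step 11, R at step 12); 15 moves as required.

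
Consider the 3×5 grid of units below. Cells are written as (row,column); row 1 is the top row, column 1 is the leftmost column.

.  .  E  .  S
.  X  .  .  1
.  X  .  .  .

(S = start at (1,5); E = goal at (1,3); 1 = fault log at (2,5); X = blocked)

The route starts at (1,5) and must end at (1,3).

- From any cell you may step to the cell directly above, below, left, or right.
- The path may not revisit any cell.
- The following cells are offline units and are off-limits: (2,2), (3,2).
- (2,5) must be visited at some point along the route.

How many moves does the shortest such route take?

Any route passes through (2,5) somewhere between (1,5) and (1,3). Summing Manhattan distances along the two legs ((1,5) → (2,5) → (1,3)) gives a lower bound of 1 + 3 = 4 moves.
A route of 4 moves achieves this: (1,5) → (2,5) → (2,4) → (1,4) → (1,3).
Since 4 matches the lower bound, it is optimal.

4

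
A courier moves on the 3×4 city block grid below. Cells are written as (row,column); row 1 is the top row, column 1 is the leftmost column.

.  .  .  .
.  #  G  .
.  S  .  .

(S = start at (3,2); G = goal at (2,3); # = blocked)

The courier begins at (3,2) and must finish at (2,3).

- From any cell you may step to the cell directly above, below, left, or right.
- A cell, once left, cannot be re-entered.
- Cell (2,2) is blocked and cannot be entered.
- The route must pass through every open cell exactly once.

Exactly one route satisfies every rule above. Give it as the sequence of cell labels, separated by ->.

(3,2) -> (3,1) -> (2,1) -> (1,1) -> (1,2) -> (1,3) -> (1,4) -> (2,4) -> (3,4) -> (3,3) -> (2,3)

Need to visit all 11 open cells exactly once, starting at (3,2) and ending at (2,3).
Cell (2,1) has only two open neighbours ((1,1) and (3,1)), so the path must pass straight through it: one of those is the cell it's entered from and the other is where it exits.
Route from (3,2): left 1 to (3,1), up 2 to (1,1), right 3 to (1,4), down 2 to (3,4), left 1 to (3,3), up 1 to (2,3) — 10 moves in all.
Check: all 11 open cells covered.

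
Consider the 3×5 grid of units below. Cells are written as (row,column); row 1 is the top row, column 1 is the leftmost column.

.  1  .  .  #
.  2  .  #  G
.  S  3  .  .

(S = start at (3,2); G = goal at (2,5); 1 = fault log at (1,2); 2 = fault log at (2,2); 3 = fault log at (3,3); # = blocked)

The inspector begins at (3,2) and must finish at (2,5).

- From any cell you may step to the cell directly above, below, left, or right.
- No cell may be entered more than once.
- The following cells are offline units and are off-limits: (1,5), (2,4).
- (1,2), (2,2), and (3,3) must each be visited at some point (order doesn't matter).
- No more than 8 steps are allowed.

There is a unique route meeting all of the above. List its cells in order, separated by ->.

The 8-move cap with required stops at (1,2), (2,2), (3,3) leaves no slack for detours.
Route from (3,2): up 2 to (1,2), right 1 to (1,3), down 2 to (3,3), right 2 to (3,5), up 1 to (2,5) — 8 moves in all.
Check: all required cells visited; 8 ≤ 8 moves.

(3,2) -> (2,2) -> (1,2) -> (1,3) -> (2,3) -> (3,3) -> (3,4) -> (3,5) -> (2,5)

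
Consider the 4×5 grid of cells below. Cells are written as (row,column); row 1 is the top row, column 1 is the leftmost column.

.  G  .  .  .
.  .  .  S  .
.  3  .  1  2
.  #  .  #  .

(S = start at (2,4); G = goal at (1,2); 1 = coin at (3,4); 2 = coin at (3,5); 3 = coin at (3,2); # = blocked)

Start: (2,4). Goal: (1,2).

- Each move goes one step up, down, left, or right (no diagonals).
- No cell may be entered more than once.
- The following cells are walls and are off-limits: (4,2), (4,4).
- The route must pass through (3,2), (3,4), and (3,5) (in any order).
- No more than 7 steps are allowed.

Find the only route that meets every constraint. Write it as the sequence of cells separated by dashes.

(2,4) - (2,5) - (3,5) - (3,4) - (3,3) - (3,2) - (2,2) - (1,2)

The 7-move cap with required stops at (3,2), (3,4), (3,5) leaves no slack for detours.
Route from (2,4): right to (2,5), down to (3,5), 3× left (reaching (3,2)), 2× up (reaching (1,2)) — 7 moves in all.
Check: all required cells visited; 7 ≤ 7 moves.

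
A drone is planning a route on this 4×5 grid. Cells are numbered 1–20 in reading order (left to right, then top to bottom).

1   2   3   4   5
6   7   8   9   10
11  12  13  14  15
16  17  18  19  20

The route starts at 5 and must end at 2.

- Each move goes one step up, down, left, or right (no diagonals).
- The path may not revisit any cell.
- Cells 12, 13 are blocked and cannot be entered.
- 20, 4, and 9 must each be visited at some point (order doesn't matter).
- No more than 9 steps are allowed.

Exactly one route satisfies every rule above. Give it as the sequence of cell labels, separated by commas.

The 9-move cap with required stops at 20, 4, 9 leaves no slack for detours.
Route from 5: 3× down (reaching 20), left to 19, 3× up (reaching 4), 2× left (reaching 2) — 9 moves in all.
Check: all required cells visited; 9 ≤ 9 moves.

5, 10, 15, 20, 19, 14, 9, 4, 3, 2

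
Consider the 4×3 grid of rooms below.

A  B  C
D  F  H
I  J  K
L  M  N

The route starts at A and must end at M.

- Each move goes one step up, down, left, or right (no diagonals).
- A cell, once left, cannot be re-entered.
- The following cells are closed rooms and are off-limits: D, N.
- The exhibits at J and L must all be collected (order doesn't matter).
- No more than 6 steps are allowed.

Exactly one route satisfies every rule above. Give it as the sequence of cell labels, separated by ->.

Any route must reach J and L and still end at M within 6 moves, so the order of the required stops is forced.
Route from A: right 1 to B, down 2 to J, left 1 to I, down 1 to L, right 1 to M — 6 moves in all.
Check: all required cells visited; 6 ≤ 6 moves.

A -> B -> F -> J -> I -> L -> M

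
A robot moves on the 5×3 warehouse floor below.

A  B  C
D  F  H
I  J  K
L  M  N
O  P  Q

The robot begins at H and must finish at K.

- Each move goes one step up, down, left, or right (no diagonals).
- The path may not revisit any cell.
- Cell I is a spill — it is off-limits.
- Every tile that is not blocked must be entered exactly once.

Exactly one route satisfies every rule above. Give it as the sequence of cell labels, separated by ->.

Need to visit all 14 open cells exactly once, starting at H and ending at K.
Cell C has only two open neighbours (H and B), so the path must pass straight through it: one of those is the cell it's entered from and the other is where it exits.
Route from H: up 1 to C, left 2 to A, down 1 to D, right 1 to F, down 2 to M, left 1 to L, down 1 to O, right 2 to Q, up 2 to K — 13 moves in all.
Check: all 14 open cells covered.

H -> C -> B -> A -> D -> F -> J -> M -> L -> O -> P -> Q -> N -> K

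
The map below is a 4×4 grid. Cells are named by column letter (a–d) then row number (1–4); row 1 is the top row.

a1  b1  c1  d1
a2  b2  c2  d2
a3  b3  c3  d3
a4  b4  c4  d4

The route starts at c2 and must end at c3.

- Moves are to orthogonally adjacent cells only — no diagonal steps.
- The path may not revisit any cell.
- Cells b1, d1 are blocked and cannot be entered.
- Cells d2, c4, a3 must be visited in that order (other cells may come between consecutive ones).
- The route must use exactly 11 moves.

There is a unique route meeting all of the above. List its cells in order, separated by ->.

The waypoints must appear in the order d2, c4, a3, with no cell reused.
Route from c2: right to d2, 2× down (reaching d4), 3× left (reaching a4), 2× up (reaching a2), right to b2, down to b3, right to c3 — 11 moves in all.
Check: order respected (d2 at step 1, c4 at step 4, a3 at step 7); 11 moves as required.

c2 -> d2 -> d3 -> d4 -> c4 -> b4 -> a4 -> a3 -> a2 -> b2 -> b3 -> c3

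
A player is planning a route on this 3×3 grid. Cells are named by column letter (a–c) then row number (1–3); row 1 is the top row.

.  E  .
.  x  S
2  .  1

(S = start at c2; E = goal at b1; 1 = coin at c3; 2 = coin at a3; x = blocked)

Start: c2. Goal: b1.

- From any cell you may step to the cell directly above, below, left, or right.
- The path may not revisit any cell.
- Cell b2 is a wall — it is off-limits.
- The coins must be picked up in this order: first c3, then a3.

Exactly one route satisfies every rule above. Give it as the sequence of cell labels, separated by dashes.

c2 - c3 - b3 - a3 - a2 - a1 - b1

The waypoints must appear in the order c3, a3, with no cell reused.
Route from c2: down 1 to c3, left 2 to a3, up 2 to a1, right 1 to b1 — 6 moves in all.
Check: order respected (1 at step 1, 2 at step 3).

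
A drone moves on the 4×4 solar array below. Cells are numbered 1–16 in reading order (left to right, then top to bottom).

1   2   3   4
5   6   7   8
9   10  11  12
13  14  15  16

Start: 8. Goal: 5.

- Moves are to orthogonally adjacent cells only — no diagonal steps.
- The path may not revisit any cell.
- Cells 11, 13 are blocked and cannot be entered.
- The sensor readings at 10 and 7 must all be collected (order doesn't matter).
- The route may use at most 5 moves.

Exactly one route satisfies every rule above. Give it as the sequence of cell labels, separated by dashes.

8 - 7 - 6 - 10 - 9 - 5

Any route must reach 10 and 7 and still end at 5 within 5 moves, so the order of the required stops is forced.
Route from 8: 2× left (reaching 6), down to 10, left to 9, up to 5 — 5 moves in all.
Check: all required cells visited; 5 ≤ 5 moves.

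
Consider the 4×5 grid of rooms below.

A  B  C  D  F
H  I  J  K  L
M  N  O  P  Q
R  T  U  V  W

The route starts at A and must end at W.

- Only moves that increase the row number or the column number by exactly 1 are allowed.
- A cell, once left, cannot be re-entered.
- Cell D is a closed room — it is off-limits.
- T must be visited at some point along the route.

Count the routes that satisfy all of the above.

4

A right/down-only route from A to W makes exactly 3 down-moves and 4 right-moves in some order.
With no other constraints that would be C(7,3) = 35 routes.
Split at T and multiply the segment counts (each segment already excludes blocked cells): A→T: 4; T→W: 1; product = 4.
That gives 4 routes.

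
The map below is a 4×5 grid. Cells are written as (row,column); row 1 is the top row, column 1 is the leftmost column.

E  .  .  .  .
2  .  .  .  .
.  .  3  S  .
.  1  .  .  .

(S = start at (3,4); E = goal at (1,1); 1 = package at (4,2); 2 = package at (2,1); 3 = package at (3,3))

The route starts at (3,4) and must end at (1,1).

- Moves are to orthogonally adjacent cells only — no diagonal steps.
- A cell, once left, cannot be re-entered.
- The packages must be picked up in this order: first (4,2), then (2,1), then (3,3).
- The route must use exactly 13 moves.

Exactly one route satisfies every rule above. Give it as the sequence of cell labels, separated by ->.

(3,4) -> (4,4) -> (4,3) -> (4,2) -> (4,1) -> (3,1) -> (2,1) -> (2,2) -> (3,2) -> (3,3) -> (2,3) -> (1,3) -> (1,2) -> (1,1)

The waypoints must appear in the order (4,2), (2,1), (3,3), with no cell reused.
Route from (3,4): down to (4,4), 3× left (reaching (4,1)), 2× up (reaching (2,1)), right to (2,2), down to (3,2), right to (3,3), 2× up (reaching (1,3)), 2× left (reaching (1,1)) — 13 moves in all.
Check: order respected (1 at step 3, 2 at step 6, 3 at step 9); 13 moves as required.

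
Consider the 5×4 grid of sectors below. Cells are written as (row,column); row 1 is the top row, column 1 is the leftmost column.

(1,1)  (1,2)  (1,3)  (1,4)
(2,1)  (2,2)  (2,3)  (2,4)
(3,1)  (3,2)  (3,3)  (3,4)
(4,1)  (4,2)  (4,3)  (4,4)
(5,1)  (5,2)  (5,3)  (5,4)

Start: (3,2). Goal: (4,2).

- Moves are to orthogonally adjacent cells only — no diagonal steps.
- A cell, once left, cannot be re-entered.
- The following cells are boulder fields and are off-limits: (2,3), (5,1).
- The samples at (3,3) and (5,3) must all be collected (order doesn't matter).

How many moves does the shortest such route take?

5

Any route passes through (3,3) and (5,3) in some order between (3,2) and (4,2). Summing Manhattan distances along each leg and taking the cheapest ordering ((3,2) → (3,3) → (5,3) → (4,2)) gives a lower bound of 1 + 2 + 2 = 5 moves.
A route of 5 moves achieves this: (3,2) → (3,3) → (4,3) → (5,3) → (5,2) → (4,2).
Since 5 matches the lower bound, it is optimal.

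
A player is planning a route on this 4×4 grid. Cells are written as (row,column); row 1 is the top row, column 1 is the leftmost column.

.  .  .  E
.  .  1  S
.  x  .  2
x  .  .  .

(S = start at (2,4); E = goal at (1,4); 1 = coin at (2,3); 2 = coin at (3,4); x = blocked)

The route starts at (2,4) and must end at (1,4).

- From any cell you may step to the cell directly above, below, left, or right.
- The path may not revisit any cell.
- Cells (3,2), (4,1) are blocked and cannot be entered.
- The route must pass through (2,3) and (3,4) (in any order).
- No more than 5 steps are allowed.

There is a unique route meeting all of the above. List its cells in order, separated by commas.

(2,4), (3,4), (3,3), (2,3), (1,3), (1,4)

The 5-move cap with required stops at (2,3), (3,4) leaves no slack for detours.
Route from (2,4): down to (3,4), left to (3,3), 2× up (reaching (1,3)), right to (1,4) — 5 moves in all.
Check: all required cells visited; 5 ≤ 5 moves.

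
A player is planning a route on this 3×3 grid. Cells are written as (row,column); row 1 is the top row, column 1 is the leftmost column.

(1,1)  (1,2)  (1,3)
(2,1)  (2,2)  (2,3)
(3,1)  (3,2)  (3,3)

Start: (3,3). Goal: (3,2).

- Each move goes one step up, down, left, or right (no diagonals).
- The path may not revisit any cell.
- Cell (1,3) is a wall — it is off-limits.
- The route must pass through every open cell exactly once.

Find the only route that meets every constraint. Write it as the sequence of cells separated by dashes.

Need to visit all 8 open cells exactly once, starting at (3,3) and ending at (3,2).
Cell (3,1) has only two open neighbours ((2,1) and (3,2)), so the path must pass straight through it: one of those is the cell it's entered from and the other is where it exits.
Route from (3,3): up 1 to (2,3), left 1 to (2,2), up 1 to (1,2), left 1 to (1,1), down 2 to (3,1), right 1 to (3,2) — 7 moves in all.
Check: all 8 open cells covered.

(3,3) - (2,3) - (2,2) - (1,2) - (1,1) - (2,1) - (3,1) - (3,2)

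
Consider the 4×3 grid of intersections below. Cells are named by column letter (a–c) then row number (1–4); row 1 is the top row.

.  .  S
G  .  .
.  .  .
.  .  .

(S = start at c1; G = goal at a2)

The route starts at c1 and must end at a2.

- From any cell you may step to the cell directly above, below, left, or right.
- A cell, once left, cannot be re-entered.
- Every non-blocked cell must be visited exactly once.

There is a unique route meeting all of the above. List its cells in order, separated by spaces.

Need to visit all 12 open cells exactly once, starting at c1 and ending at a2.
Cell a4 has only two open neighbours (a3 and b4), so the path must pass straight through it: one of those is the cell it's entered from and the other is where it exits.
Route from c1: 3× down (reaching c4), 2× left (reaching a4), up to a3, right to b3, 2× up (reaching b1), left to a1, down to a2 — 11 moves in all.
Check: all 12 open cells covered.

c1 c2 c3 c4 b4 a4 a3 b3 b2 b1 a1 a2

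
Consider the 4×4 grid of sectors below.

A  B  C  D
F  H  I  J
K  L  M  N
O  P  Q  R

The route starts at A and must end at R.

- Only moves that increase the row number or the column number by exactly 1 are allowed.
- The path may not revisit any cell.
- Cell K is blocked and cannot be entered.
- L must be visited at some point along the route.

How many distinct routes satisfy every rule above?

6

A right/down-only route from A to R makes exactly 3 down-moves and 3 right-moves in some order.
With no other constraints that would be C(6,3) = 20 routes.
Split at L and multiply the segment counts (each segment already excludes blocked cells): A→L: 2; L→R: 3; product = 6.
That gives 6 routes.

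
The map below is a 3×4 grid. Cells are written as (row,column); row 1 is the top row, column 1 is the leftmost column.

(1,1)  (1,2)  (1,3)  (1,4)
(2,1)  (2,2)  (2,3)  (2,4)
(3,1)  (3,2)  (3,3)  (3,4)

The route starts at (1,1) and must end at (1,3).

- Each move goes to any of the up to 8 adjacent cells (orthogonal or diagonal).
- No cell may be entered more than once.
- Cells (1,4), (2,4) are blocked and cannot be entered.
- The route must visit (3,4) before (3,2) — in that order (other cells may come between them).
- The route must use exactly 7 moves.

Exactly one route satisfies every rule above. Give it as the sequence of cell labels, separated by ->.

The waypoints must appear in the order (3,4), (3,2), with no cell reused.
Route from (1,1): right to (1,2), 2× down-right (reaching (3,4)), 2× left (reaching (3,2)), up to (2,2), up-right to (1,3) — 7 moves in all.
Check: order respected ((3,4) at step 3, (3,2) at step 5); 7 moves as required.

(1,1) -> (1,2) -> (2,3) -> (3,4) -> (3,3) -> (3,2) -> (2,2) -> (1,3)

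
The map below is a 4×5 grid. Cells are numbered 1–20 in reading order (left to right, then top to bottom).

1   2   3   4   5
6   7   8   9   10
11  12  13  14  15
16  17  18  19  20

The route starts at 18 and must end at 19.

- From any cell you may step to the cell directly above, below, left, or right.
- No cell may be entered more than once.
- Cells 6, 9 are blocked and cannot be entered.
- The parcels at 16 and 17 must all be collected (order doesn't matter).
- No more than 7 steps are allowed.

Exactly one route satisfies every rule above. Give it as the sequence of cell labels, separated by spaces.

The budget equals the shortest possible length, so every move has to be on a shortest route through the required cells.
Route from 18: left 2 to 16, up 1 to 11, right 3 to 14, down 1 to 19 — 7 moves in all.
Check: all required cells visited; 7 ≤ 7 moves.

18 17 16 11 12 13 14 19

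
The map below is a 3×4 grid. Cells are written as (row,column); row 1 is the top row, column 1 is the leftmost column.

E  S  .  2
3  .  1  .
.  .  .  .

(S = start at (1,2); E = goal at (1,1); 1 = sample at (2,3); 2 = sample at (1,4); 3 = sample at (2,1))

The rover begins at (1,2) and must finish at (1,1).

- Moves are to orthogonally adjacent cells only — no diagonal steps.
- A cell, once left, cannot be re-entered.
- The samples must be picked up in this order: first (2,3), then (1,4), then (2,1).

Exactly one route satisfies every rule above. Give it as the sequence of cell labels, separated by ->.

The waypoints must appear in the order (2,3), (1,4), (2,1), with no cell reused.
Route from (1,2): down 1 to (2,2), right 1 to (2,3), up 1 to (1,3), right 1 to (1,4), down 2 to (3,4), left 3 to (3,1), up 2 to (1,1) — 11 moves in all.
Check: order respected (1 at step 2, 2 at step 4, 3 at step 10).

(1,2) -> (2,2) -> (2,3) -> (1,3) -> (1,4) -> (2,4) -> (3,4) -> (3,3) -> (3,2) -> (3,1) -> (2,1) -> (1,1)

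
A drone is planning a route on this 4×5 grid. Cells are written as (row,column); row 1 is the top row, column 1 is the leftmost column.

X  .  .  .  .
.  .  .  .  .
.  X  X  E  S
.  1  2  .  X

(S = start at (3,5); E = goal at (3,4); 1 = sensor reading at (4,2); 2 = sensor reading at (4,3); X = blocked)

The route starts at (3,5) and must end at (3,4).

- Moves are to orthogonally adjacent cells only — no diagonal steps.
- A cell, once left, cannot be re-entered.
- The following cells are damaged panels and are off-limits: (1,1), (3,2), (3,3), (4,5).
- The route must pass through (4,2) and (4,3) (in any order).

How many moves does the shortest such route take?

Any route passes through (4,2) and (4,3) in some order between (3,5) and (3,4). Summing Manhattan distances along each leg and taking the cheapest ordering ((3,5) → (4,2) → (4,3) → (3,4)) gives a lower bound of 4 + 1 + 2 = 7 moves.
The shortest route satisfying every rule uses 11 moves: (3,5) → (2,5) → (2,4) → (2,3) → (2,2) → (2,1) → (3,1) → (4,1) → (4,2) → (4,3) → (4,4) → (3,4).
The no-revisit rule (legs can't share cells) pushes the minimum above the 7-move bound; an exhaustive check rules out every length from 7 to 10 (on a 4-connected grid the length of any start-to-goal walk has the same parity as the Manhattan bound, so only lengths 7, 9, 11, … need checking), leaving 11 as the minimum.

11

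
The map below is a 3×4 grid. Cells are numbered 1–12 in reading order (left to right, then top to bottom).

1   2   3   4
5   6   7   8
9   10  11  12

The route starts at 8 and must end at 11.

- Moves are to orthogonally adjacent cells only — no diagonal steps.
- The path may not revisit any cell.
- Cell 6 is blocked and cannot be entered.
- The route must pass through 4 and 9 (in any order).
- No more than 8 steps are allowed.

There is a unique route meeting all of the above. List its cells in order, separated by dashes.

Any route must reach 4 and 9 and still end at 11 within 8 moves, so the order of the required stops is forced.
Route from 8: up 1 to 4, left 3 to 1, down 2 to 9, right 2 to 11 — 8 moves in all.
Check: all required cells visited; 8 ≤ 8 moves.

8 - 4 - 3 - 2 - 1 - 5 - 9 - 10 - 11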